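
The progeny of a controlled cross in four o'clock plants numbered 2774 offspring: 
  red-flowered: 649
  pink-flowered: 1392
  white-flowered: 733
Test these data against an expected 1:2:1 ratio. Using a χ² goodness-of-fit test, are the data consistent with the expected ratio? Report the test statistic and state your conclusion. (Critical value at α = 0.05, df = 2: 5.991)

5.123; consistent

Expected counts for N = 2774 under a 1:2:1 ratio (total parts = 4):
  red-flowered: 2774 × 1/4 = 693.5
  pink-flowered: 2774 × 2/4 = 1387
  white-flowered: 2774 × 1/4 = 693.5
χ² = Σ (O − E)² / E
  red-flowered: (649 − 693.5)² / 693.5 = 2.8554
  pink-flowered: (1392 − 1387)² / 1387 = 0.0180
  white-flowered: (733 − 693.5)² / 693.5 = 2.2498
χ² = 2.8554 + 0.0180 + 2.2498 = 5.1232 ≈ 5.123
Degrees of freedom = 3 − 1 = 2; critical value at α = 0.05 is 5.991.
Since 5.123 < 5.991, we fail to reject the null hypothesis — the data are consistent with the 1:2:1 ratio.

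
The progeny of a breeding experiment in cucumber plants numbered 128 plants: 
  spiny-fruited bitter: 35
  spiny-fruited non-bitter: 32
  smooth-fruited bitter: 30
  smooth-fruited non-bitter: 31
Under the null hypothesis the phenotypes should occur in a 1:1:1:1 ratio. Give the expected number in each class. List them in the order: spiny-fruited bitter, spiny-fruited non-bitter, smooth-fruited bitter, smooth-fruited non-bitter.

32, 32, 32, 32

The 1:1:1:1 ratio has 4 parts, so with N = 128 the expected counts are:
  spiny-fruited bitter: 128 × 1/4 = 32
  spiny-fruited non-bitter: 128 × 1/4 = 32
  smooth-fruited bitter: 128 × 1/4 = 32
  smooth-fruited non-bitter: 128 × 1/4 = 32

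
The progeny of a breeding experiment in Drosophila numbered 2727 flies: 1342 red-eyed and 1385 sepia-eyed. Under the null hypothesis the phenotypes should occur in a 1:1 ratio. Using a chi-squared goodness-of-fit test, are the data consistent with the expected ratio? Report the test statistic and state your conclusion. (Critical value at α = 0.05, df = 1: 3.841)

0.678; consistent

The 1:1 ratio has 2 parts, so with N = 2727 the expected counts are:
  red-eyed: 2727 × 1/2 = 1363.5
  sepia-eyed: 2727 × 1/2 = 1363.5
χ² = Σ (O − E)² / E
  red-eyed: (1342 − 1363.5)² / 1363.5 = 0.3390
  sepia-eyed: (1385 − 1363.5)² / 1363.5 = 0.3390
χ² = 0.3390 + 0.3390 = 0.678
Degrees of freedom = 2 − 1 = 1; critical value at α = 0.05 is 3.841.
Since 0.678 < 3.841, we fail to reject the null hypothesis — the data are consistent with the 1:1 ratio.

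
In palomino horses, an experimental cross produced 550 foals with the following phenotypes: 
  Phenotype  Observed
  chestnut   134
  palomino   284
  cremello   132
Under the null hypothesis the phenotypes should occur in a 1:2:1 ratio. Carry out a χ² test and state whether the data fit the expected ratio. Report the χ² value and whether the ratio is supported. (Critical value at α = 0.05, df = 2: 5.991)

Total ratio parts = 4. Expected numbers out of 550:
  chestnut: 550 × 1/4 = 137.5
  palomino: 550 × 2/4 = 275
  cremello: 550 × 1/4 = 137.5
χ² = Σ (O − E)² / E
  chestnut: (134 − 137.5)² / 137.5 = 0.0891
  palomino: (284 − 275)² / 275 = 0.2945
  cremello: (132 − 137.5)² / 137.5 = 0.2200
χ² = 0.0891 + 0.2945 + 0.2200 = 0.6036 ≈ 0.604
Degrees of freedom = 3 − 1 = 2; critical value at α = 0.05 is 5.991.
Since 0.604 < 5.991, we fail to reject the null hypothesis — the data are consistent with the 1:2:1 ratio.

0.604; consistent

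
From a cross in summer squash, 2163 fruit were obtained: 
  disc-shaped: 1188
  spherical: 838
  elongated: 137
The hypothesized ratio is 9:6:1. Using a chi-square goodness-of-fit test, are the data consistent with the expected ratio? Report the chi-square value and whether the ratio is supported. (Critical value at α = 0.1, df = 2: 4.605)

1.591; consistent

Expected counts for N = 2163 under a 9:6:1 ratio (total parts = 16):
  disc-shaped: 2163 × 9/16 = 1216.6875
  spherical: 2163 × 6/16 = 811.125
  elongated: 2163 × 1/16 = 135.1875
χ² = Σ (O − E)² / E
  disc-shaped: (1188 − 1216.6875)² / 1216.6875 = 0.6764
  spherical: (838 − 811.125)² / 811.125 = 0.8904
  elongated: (137 − 135.1875)² / 135.1875 = 0.0243
χ² = 0.6764 + 0.8904 + 0.0243 = 1.5911 ≈ 1.591
Degrees of freedom = 3 − 1 = 2; critical value at α = 0.1 is 4.605.
Since 1.591 < 4.605, we fail to reject the null hypothesis — the data are consistent with the 9:6:1 ratio.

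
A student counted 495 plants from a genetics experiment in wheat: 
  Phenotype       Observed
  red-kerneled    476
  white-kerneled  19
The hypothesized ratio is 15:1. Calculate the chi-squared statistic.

4.913

The 15:1 ratio has 16 parts, so with N = 495 the expected counts are:
  red-kerneled: 495 × 15/16 = 464.0625
  white-kerneled: 495 × 1/16 = 30.9375
χ² = Σ (O − E)² / E
  red-kerneled: (476 − 464.0625)² / 464.0625 = 0.3071
  white-kerneled: (19 − 30.9375)² / 30.9375 = 4.6062
χ² = 0.3071 + 4.6062 = 4.9133 ≈ 4.913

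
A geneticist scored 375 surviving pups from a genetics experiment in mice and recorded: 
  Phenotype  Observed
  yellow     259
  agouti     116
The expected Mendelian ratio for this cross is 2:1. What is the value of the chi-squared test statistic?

Expected counts for N = 375 under a 2:1 ratio (total parts = 3):
  yellow: 375 × 2/3 = 250
  agouti: 375 × 1/3 = 125
χ² = Σ (O − E)² / E
  yellow: (259 − 250)² / 250 = 0.3240
  agouti: (116 − 125)² / 125 = 0.6480
χ² = 0.3240 + 0.6480 = 0.972

0.972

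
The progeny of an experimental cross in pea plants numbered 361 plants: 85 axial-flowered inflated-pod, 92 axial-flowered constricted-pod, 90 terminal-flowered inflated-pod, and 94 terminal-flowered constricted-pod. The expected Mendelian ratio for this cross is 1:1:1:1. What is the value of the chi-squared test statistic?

0.496

Total ratio parts = 4. Expected numbers out of 361:
  axial-flowered inflated-pod: 361 × 1/4 = 90.25
  axial-flowered constricted-pod: 361 × 1/4 = 90.25
  terminal-flowered inflated-pod: 361 × 1/4 = 90.25
  terminal-flowered constricted-pod: 361 × 1/4 = 90.25
χ² = Σ (O − E)² / E
  axial-flowered inflated-pod: (85 − 90.25)² / 90.25 = 0.3054
  axial-flowered constricted-pod: (92 − 90.25)² / 90.25 = 0.0339
  terminal-flowered inflated-pod: (90 − 90.25)² / 90.25 = 0.0007
  terminal-flowered constricted-pod: (94 − 90.25)² / 90.25 = 0.1558
χ² = 0.3054 + 0.0339 + 0.0007 + 0.1558 = 0.4958 ≈ 0.496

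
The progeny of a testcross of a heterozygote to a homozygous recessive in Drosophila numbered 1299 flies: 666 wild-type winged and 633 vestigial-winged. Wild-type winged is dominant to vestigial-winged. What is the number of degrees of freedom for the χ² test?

A testcross of a heterozygote (Aa × aa) gives a 1:1 phenotypic ratio.
A goodness-of-fit test with 2 phenotype classes has df = 2 − 1 = 1.

1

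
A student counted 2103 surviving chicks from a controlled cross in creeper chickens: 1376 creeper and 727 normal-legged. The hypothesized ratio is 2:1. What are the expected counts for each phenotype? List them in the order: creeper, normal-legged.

The 2:1 ratio has 3 parts, so with N = 2103 the expected counts are:
  creeper: 2103 × 2/3 = 1402
  normal-legged: 2103 × 1/3 = 701

1402, 701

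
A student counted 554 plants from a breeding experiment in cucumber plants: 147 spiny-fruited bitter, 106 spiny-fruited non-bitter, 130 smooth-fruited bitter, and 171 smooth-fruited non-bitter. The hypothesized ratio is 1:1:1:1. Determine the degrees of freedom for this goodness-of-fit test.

3

A goodness-of-fit test with 4 phenotype classes has df = 4 − 1 = 3.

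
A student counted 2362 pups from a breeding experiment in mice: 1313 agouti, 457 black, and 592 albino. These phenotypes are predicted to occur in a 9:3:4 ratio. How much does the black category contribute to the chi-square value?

0.451

The 9:3:4 ratio has 16 parts, so with N = 2362 the expected counts are:
  agouti: 2362 × 9/16 = 1328.625
  black: 2362 × 3/16 = 442.875
  albino: 2362 × 4/16 = 590.5
Contribution of black: (457 − 442.875)² / 442.875 = 0.4505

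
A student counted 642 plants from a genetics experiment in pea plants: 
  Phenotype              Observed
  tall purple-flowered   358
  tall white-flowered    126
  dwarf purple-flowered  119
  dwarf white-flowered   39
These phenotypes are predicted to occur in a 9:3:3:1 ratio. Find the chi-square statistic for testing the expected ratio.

0.337

The 9:3:3:1 ratio has 16 parts, so with N = 642 the expected counts are:
  tall purple-flowered: 642 × 9/16 = 361.125
  tall white-flowered: 642 × 3/16 = 120.375
  dwarf purple-flowered: 642 × 3/16 = 120.375
  dwarf white-flowered: 642 × 1/16 = 40.125
χ² = Σ (O − E)² / E
  tall purple-flowered: (358 − 361.125)² / 361.125 = 0.0270
  tall white-flowered: (126 − 120.375)² / 120.375 = 0.2629
  dwarf purple-flowered: (119 − 120.375)² / 120.375 = 0.0157
  dwarf white-flowered: (39 − 40.125)² / 40.125 = 0.0315
χ² = 0.0270 + 0.2629 + 0.0157 + 0.0315 = 0.3371 ≈ 0.337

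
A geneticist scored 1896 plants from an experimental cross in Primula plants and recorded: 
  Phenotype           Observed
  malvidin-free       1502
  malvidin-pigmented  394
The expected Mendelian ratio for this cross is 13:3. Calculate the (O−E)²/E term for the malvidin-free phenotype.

0.962

The 13:3 ratio has 16 parts, so with N = 1896 the expected counts are:
  malvidin-free: 1896 × 13/16 = 1540.5
  malvidin-pigmented: 1896 × 3/16 = 355.5
Contribution of malvidin-free: (1502 − 1540.5)² / 1540.5 = 0.9622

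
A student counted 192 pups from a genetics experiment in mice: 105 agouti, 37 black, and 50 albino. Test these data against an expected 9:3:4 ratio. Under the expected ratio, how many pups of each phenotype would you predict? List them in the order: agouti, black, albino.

108, 36, 48

Total ratio parts = 16. Expected numbers out of 192:
  agouti: 192 × 9/16 = 108
  black: 192 × 3/16 = 36
  albino: 192 × 4/16 = 48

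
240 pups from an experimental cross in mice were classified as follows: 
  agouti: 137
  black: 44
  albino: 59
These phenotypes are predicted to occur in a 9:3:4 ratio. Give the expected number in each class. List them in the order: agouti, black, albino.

135, 45, 60

Total ratio parts = 16. Expected numbers out of 240:
  agouti: 240 × 9/16 = 135
  black: 240 × 3/16 = 45
  albino: 240 × 4/16 = 60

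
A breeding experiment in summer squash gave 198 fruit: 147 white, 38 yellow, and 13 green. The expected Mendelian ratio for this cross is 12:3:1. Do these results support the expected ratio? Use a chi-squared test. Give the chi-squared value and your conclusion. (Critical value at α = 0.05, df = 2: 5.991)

Expected counts for N = 198 under a 12:3:1 ratio (total parts = 16):
  white: 198 × 12/16 = 148.5
  yellow: 198 × 3/16 = 37.125
  green: 198 × 1/16 = 12.375
χ² = Σ (O − E)² / E
  white: (147 − 148.5)² / 148.5 = 0.0152
  yellow: (38 − 37.125)² / 37.125 = 0.0206
  green: (13 − 12.375)² / 12.375 = 0.0316
χ² = 0.0152 + 0.0206 + 0.0316 = 0.0674 ≈ 0.067
Degrees of freedom = 3 − 1 = 2; critical value at α = 0.05 is 5.991.
Since 0.067 < 5.991, we fail to reject the null hypothesis — the data are consistent with the 12:3:1 ratio.

0.067; consistent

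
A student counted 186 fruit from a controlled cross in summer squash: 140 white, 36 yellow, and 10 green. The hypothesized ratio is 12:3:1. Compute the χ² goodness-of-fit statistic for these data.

0.265

Expected counts for N = 186 under a 12:3:1 ratio (total parts = 16):
  white: 186 × 12/16 = 139.5
  yellow: 186 × 3/16 = 34.875
  green: 186 × 1/16 = 11.625
χ² = Σ (O − E)² / E
  white: (140 − 139.5)² / 139.5 = 0.0018
  yellow: (36 − 34.875)² / 34.875 = 0.0363
  green: (10 − 11.625)² / 11.625 = 0.2272
χ² = 0.0018 + 0.0363 + 0.2272 = 0.2653 ≈ 0.265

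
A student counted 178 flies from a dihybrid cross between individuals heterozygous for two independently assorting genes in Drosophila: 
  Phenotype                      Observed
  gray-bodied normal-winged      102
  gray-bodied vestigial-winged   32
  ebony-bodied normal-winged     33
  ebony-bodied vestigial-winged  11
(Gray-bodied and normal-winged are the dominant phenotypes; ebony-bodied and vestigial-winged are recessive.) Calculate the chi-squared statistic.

A dihybrid F₂ with independent assortment and complete dominance at both loci gives a 9:3:3:1 phenotypic ratio.
The 9:3:3:1 ratio has 16 parts, so with N = 178 the expected counts are:
  gray-bodied normal-winged: 178 × 9/16 = 100.125
  gray-bodied vestigial-winged: 178 × 3/16 = 33.375
  ebony-bodied normal-winged: 178 × 3/16 = 33.375
  ebony-bodied vestigial-winged: 178 × 1/16 = 11.125
χ² = Σ (O − E)² / E
  gray-bodied normal-winged: (102 − 100.125)² / 100.125 = 0.0351
  gray-bodied vestigial-winged: (32 − 33.375)² / 33.375 = 0.0566
  ebony-bodied normal-winged: (33 − 33.375)² / 33.375 = 0.0042
  ebony-bodied vestigial-winged: (11 − 11.125)² / 11.125 = 0.0014
χ² = 0.0351 + 0.0566 + 0.0042 + 0.0014 = 0.0973 ≈ 0.097

0.097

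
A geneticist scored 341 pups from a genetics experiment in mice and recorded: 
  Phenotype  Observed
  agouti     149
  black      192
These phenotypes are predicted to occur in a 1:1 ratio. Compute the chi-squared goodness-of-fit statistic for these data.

5.422

The 1:1 ratio has 2 parts, so with N = 341 the expected counts are:
  agouti: 341 × 1/2 = 170.5
  black: 341 × 1/2 = 170.5
χ² = Σ (O − E)² / E
  agouti: (149 − 170.5)² / 170.5 = 2.7111
  black: (192 − 170.5)² / 170.5 = 2.7111
χ² = 2.7111 + 2.7111 = 5.4222 ≈ 5.422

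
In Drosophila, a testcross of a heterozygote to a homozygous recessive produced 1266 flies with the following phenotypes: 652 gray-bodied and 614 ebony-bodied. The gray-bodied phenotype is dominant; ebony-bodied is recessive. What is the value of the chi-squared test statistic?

A testcross of a heterozygote (Aa × aa) gives a 1:1 phenotypic ratio.
The 1:1 ratio has 2 parts, so with N = 1266 the expected counts are:
  gray-bodied: 1266 × 1/2 = 633
  ebony-bodied: 1266 × 1/2 = 633
χ² = Σ (O − E)² / E
  gray-bodied: (652 − 633)² / 633 = 0.5703
  ebony-bodied: (614 − 633)² / 633 = 0.5703
χ² = 0.5703 + 0.5703 = 1.1406 ≈ 1.141

1.141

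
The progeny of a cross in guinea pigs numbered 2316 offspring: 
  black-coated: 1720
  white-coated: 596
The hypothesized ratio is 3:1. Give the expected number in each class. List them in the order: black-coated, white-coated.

The 3:1 ratio has 4 parts, so with N = 2316 the expected counts are:
  black-coated: 2316 × 3/4 = 1737
  white-coated: 2316 × 1/4 = 579

1737, 579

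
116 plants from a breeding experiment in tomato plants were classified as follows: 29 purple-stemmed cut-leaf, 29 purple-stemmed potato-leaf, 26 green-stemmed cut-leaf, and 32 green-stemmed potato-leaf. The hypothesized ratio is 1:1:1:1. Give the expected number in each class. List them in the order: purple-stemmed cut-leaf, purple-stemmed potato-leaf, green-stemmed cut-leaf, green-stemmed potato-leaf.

The 1:1:1:1 ratio has 4 parts, so with N = 116 the expected counts are:
  purple-stemmed cut-leaf: 116 × 1/4 = 29
  purple-stemmed potato-leaf: 116 × 1/4 = 29
  green-stemmed cut-leaf: 116 × 1/4 = 29
  green-stemmed potato-leaf: 116 × 1/4 = 29

29, 29, 29, 29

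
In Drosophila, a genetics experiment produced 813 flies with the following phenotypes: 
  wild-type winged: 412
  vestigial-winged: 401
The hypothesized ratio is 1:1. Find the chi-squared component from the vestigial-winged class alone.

0.074

Total ratio parts = 2. Expected numbers out of 813:
  wild-type winged: 813 × 1/2 = 406.5
  vestigial-winged: 813 × 1/2 = 406.5
Contribution of vestigial-winged: (401 − 406.5)² / 406.5 = 0.0744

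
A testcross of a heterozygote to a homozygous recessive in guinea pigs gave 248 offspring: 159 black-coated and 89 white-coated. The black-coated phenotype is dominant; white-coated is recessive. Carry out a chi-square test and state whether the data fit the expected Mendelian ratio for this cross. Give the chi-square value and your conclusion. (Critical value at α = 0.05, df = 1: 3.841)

A testcross of a heterozygote (Aa × aa) gives a 1:1 phenotypic ratio.
Under the 1:1 hypothesis (Σ ratio = 2, N = 248):
  black-coated: 248 × 1/2 = 124
  white-coated: 248 × 1/2 = 124
χ² = Σ (O − E)² / E
  black-coated: (159 − 124)² / 124 = 9.8790
  white-coated: (89 − 124)² / 124 = 9.8790
χ² = 9.8790 + 9.8790 = 19.758
Degrees of freedom = 2 − 1 = 1; critical value at α = 0.05 is 3.841.
Since 19.758 > 3.841, we reject the null hypothesis — the data do not fit the 1:1 ratio.

19.758; not consistent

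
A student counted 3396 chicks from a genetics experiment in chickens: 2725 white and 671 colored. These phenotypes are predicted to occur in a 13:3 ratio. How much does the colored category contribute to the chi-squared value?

The 13:3 ratio has 16 parts, so with N = 3396 the expected counts are:
  white: 3396 × 13/16 = 2759.25
  colored: 3396 × 3/16 = 636.75
Contribution of colored: (671 − 636.75)² / 636.75 = 1.8423

1.842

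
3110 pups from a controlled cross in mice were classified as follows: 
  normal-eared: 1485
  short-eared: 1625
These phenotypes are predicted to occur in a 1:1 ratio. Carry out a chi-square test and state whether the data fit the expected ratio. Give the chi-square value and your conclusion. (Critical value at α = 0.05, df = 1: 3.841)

6.302; not consistent

Total ratio parts = 2. Expected numbers out of 3110:
  normal-eared: 3110 × 1/2 = 1555
  short-eared: 3110 × 1/2 = 1555
χ² = Σ (O − E)² / E
  normal-eared: (1485 − 1555)² / 1555 = 3.1511
  short-eared: (1625 − 1555)² / 1555 = 3.1511
χ² = 3.1511 + 3.1511 = 6.3022 ≈ 6.302
Degrees of freedom = 2 − 1 = 1; critical value at α = 0.05 is 3.841.
Since 6.302 > 3.841, we reject the null hypothesis — the data do not fit the 1:1 ratio.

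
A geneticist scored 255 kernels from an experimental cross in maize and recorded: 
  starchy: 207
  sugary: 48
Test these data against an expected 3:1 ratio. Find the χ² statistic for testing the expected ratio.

The 3:1 ratio has 4 parts, so with N = 255 the expected counts are:
  starchy: 255 × 3/4 = 191.25
  sugary: 255 × 1/4 = 63.75
χ² = Σ (O − E)² / E
  starchy: (207 − 191.25)² / 191.25 = 1.2971
  sugary: (48 − 63.75)² / 63.75 = 3.8912
χ² = 1.2971 + 3.8912 = 5.1883 ≈ 5.188

5.188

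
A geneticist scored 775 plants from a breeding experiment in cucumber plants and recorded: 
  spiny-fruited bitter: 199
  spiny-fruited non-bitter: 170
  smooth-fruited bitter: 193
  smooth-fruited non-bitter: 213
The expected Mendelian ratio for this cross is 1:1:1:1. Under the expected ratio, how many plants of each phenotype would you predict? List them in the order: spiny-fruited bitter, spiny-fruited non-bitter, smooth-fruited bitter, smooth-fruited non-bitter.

193.75, 193.75, 193.75, 193.75

Total ratio parts = 4. Expected numbers out of 775:
  spiny-fruited bitter: 775 × 1/4 = 193.75
  spiny-fruited non-bitter: 775 × 1/4 = 193.75
  smooth-fruited bitter: 775 × 1/4 = 193.75
  smooth-fruited non-bitter: 775 × 1/4 = 193.75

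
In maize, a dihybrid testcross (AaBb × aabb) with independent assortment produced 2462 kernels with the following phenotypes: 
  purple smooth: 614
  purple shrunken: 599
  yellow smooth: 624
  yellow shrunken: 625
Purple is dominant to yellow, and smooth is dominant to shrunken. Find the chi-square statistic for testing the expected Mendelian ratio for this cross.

A dihybrid testcross with independent assortment gives a 1:1:1:1 ratio.
Total ratio parts = 4. Expected numbers out of 2462:
  purple smooth: 2462 × 1/4 = 615.5
  purple shrunken: 2462 × 1/4 = 615.5
  yellow smooth: 2462 × 1/4 = 615.5
  yellow shrunken: 2462 × 1/4 = 615.5
χ² = Σ (O − E)² / E
  purple smooth: (614 − 615.5)² / 615.5 = 0.0037
  purple shrunken: (599 − 615.5)² / 615.5 = 0.4423
  yellow smooth: (624 − 615.5)² / 615.5 = 0.1174
  yellow shrunken: (625 − 615.5)² / 615.5 = 0.1466
χ² = 0.0037 + 0.4423 + 0.1174 + 0.1466 = 0.710

0.710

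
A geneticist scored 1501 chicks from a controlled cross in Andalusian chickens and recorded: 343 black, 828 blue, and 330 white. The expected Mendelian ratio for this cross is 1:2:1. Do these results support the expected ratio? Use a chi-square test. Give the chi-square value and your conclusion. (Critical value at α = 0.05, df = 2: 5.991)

16.231; not consistent

Under the 1:2:1 hypothesis (Σ ratio = 4, N = 1501):
  black: 1501 × 1/4 = 375.25
  blue: 1501 × 2/4 = 750.5
  white: 1501 × 1/4 = 375.25
χ² = Σ (O − E)² / E
  black: (343 − 375.25)² / 375.25 = 2.7717
  blue: (828 − 750.5)² / 750.5 = 8.0030
  white: (330 − 375.25)² / 375.25 = 5.4565
χ² = 2.7717 + 8.0030 + 5.4565 = 16.2312 ≈ 16.231
Degrees of freedom = 3 − 1 = 2; critical value at α = 0.05 is 5.991.
Since 16.231 > 5.991, we reject the null hypothesis — the data do not fit the 1:2:1 ratio.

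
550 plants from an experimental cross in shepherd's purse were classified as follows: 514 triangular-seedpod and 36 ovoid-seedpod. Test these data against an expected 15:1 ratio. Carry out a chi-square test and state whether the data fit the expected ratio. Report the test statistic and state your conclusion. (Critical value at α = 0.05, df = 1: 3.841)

0.082; consistent

Total ratio parts = 16. Expected numbers out of 550:
  triangular-seedpod: 550 × 15/16 = 515.625
  ovoid-seedpod: 550 × 1/16 = 34.375
χ² = Σ (O − E)² / E
  triangular-seedpod: (514 − 515.625)² / 515.625 = 0.0051
  ovoid-seedpod: (36 − 34.375)² / 34.375 = 0.0768
χ² = 0.0051 + 0.0768 = 0.0819 ≈ 0.082
Degrees of freedom = 2 − 1 = 1; critical value at α = 0.05 is 3.841.
Since 0.082 < 3.841, we fail to reject the null hypothesis — the data are consistent with the 15:1 ratio.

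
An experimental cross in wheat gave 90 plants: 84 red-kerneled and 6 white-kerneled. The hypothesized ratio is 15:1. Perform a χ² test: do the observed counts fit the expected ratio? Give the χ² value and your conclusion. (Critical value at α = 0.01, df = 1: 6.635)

0.027; consistent

The 15:1 ratio has 16 parts, so with N = 90 the expected counts are:
  red-kerneled: 90 × 15/16 = 84.375
  white-kerneled: 90 × 1/16 = 5.625
χ² = Σ (O − E)² / E
  red-kerneled: (84 − 84.375)² / 84.375 = 0.0017
  white-kerneled: (6 − 5.625)² / 5.625 = 0.0250
χ² = 0.0017 + 0.0250 = 0.0267 ≈ 0.027
Degrees of freedom = 2 − 1 = 1; critical value at α = 0.01 is 6.635.
Since 0.027 < 6.635, we fail to reject the null hypothesis — the data are consistent with the 15:1 ratio.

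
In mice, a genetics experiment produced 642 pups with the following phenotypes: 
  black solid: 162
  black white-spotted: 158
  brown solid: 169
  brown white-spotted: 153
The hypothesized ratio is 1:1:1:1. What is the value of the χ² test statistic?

0.854

Expected counts for N = 642 under a 1:1:1:1 ratio (total parts = 4):
  black solid: 642 × 1/4 = 160.5
  black white-spotted: 642 × 1/4 = 160.5
  brown solid: 642 × 1/4 = 160.5
  brown white-spotted: 642 × 1/4 = 160.5
χ² = Σ (O − E)² / E
  black solid: (162 − 160.5)² / 160.5 = 0.0140
  black white-spotted: (158 − 160.5)² / 160.5 = 0.0389
  brown solid: (169 − 160.5)² / 160.5 = 0.4502
  brown white-spotted: (153 − 160.5)² / 160.5 = 0.3505
χ² = 0.0140 + 0.0389 + 0.4502 + 0.3505 = 0.8536 ≈ 0.854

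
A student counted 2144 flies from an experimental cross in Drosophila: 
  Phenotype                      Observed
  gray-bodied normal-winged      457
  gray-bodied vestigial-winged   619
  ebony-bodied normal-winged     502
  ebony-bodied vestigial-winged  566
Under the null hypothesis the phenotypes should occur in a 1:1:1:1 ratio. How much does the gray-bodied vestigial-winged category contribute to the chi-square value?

The 1:1:1:1 ratio has 4 parts, so with N = 2144 the expected counts are:
  gray-bodied normal-winged: 2144 × 1/4 = 536
  gray-bodied vestigial-winged: 2144 × 1/4 = 536
  ebony-bodied normal-winged: 2144 × 1/4 = 536
  ebony-bodied vestigial-winged: 2144 × 1/4 = 536
Contribution of gray-bodied vestigial-winged: (619 − 536)² / 536 = 12.8526

12.853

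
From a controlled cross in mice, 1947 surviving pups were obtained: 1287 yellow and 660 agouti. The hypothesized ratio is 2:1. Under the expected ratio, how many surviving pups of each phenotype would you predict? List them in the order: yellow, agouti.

1298, 649

Total ratio parts = 3. Expected numbers out of 1947:
  yellow: 1947 × 2/3 = 1298
  agouti: 1947 × 1/3 = 649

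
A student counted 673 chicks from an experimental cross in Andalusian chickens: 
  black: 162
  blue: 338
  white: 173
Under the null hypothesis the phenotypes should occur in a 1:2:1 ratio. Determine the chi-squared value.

Expected counts for N = 673 under a 1:2:1 ratio (total parts = 4):
  black: 673 × 1/4 = 168.25
  blue: 673 × 2/4 = 336.5
  white: 673 × 1/4 = 168.25
χ² = Σ (O − E)² / E
  black: (162 − 168.25)² / 168.25 = 0.2322
  blue: (338 − 336.5)² / 336.5 = 0.0067
  white: (173 − 168.25)² / 168.25 = 0.1341
χ² = 0.2322 + 0.0067 + 0.1341 = 0.373

0.373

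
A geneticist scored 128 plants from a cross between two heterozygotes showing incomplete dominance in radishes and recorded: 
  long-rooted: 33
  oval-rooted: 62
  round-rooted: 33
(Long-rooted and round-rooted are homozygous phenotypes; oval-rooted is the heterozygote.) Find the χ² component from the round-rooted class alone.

0.031

With incomplete dominance, a heterozygote × heterozygote cross gives a 1:2:1 phenotypic ratio.
Expected counts for N = 128 under a 1:2:1 ratio (total parts = 4):
  long-rooted: 128 × 1/4 = 32
  oval-rooted: 128 × 2/4 = 64
  round-rooted: 128 × 1/4 = 32
Contribution of round-rooted: (33 − 32)² / 32 = 0.0312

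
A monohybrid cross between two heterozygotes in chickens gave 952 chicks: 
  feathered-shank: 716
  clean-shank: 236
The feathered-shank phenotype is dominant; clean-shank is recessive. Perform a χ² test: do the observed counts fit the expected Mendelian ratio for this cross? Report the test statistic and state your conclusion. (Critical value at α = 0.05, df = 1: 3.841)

For a monohybrid cross between heterozygotes with complete dominance, the expected phenotypic ratio is 3:1.
Total ratio parts = 4. Expected numbers out of 952:
  feathered-shank: 952 × 3/4 = 714
  clean-shank: 952 × 1/4 = 238
χ² = Σ (O − E)² / E
  feathered-shank: (716 − 714)² / 714 = 0.0056
  clean-shank: (236 − 238)² / 238 = 0.0168
χ² = 0.0056 + 0.0168 = 0.0224 ≈ 0.022
Degrees of freedom = 2 − 1 = 1; critical value at α = 0.05 is 3.841.
Since 0.022 < 3.841, we fail to reject the null hypothesis — the data are consistent with the 3:1 ratio.

0.022; consistent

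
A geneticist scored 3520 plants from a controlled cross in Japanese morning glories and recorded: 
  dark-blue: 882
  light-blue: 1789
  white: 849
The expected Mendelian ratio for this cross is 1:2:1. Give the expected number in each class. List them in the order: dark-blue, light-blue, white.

880, 1760, 880

Total ratio parts = 4. Expected numbers out of 3520:
  dark-blue: 3520 × 1/4 = 880
  light-blue: 3520 × 2/4 = 1760
  white: 3520 × 1/4 = 880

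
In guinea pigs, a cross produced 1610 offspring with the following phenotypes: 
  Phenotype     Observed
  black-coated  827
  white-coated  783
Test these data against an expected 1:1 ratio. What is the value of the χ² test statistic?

1.202

Total ratio parts = 2. Expected numbers out of 1610:
  black-coated: 1610 × 1/2 = 805
  white-coated: 1610 × 1/2 = 805
χ² = Σ (O − E)² / E
  black-coated: (827 − 805)² / 805 = 0.6012
  white-coated: (783 − 805)² / 805 = 0.6012
χ² = 0.6012 + 0.6012 = 1.2024 ≈ 1.202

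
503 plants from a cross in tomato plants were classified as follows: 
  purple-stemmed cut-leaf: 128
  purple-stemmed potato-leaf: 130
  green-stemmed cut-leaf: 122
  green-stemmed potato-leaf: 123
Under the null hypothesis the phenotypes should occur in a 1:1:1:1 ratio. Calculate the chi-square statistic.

0.356

Expected counts for N = 503 under a 1:1:1:1 ratio (total parts = 4):
  purple-stemmed cut-leaf: 503 × 1/4 = 125.75
  purple-stemmed potato-leaf: 503 × 1/4 = 125.75
  green-stemmed cut-leaf: 503 × 1/4 = 125.75
  green-stemmed potato-leaf: 503 × 1/4 = 125.75
χ² = Σ (O − E)² / E
  purple-stemmed cut-leaf: (128 − 125.75)² / 125.75 = 0.0403
  purple-stemmed potato-leaf: (130 − 125.75)² / 125.75 = 0.1436
  green-stemmed cut-leaf: (122 − 125.75)² / 125.75 = 0.1118
  green-stemmed potato-leaf: (123 − 125.75)² / 125.75 = 0.0601
χ² = 0.0403 + 0.1436 + 0.1118 + 0.0601 = 0.3558 ≈ 0.356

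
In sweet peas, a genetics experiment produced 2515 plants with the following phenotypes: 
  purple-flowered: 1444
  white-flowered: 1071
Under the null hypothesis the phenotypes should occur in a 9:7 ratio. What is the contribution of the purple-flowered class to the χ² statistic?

0.607

Under the 9:7 hypothesis (Σ ratio = 16, N = 2515):
  purple-flowered: 2515 × 9/16 = 1414.6875
  white-flowered: 2515 × 7/16 = 1100.3125
Contribution of purple-flowered: (1444 − 1414.6875)² / 1414.6875 = 0.6074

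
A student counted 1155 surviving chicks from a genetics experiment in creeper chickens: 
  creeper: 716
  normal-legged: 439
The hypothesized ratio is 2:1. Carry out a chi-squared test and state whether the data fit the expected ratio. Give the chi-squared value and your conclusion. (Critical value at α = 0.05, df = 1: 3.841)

Expected counts for N = 1155 under a 2:1 ratio (total parts = 3):
  creeper: 1155 × 2/3 = 770
  normal-legged: 1155 × 1/3 = 385
χ² = Σ (O − E)² / E
  creeper: (716 − 770)² / 770 = 3.7870
  normal-legged: (439 − 385)² / 385 = 7.5740
χ² = 3.7870 + 7.5740 = 11.361
Degrees of freedom = 2 − 1 = 1; critical value at α = 0.05 is 3.841.
Since 11.361 > 3.841, we reject the null hypothesis — the data do not fit the 2:1 ratio.

11.361; not consistent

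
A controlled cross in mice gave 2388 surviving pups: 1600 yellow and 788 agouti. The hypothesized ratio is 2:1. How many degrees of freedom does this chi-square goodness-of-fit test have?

1

A goodness-of-fit test with 2 phenotype classes has df = 2 − 1 = 1.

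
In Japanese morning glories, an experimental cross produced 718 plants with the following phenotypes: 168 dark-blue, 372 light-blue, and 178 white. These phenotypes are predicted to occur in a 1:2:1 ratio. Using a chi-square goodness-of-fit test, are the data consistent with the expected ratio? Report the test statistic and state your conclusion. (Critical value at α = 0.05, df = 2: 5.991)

1.220; consistent

Total ratio parts = 4. Expected numbers out of 718:
  dark-blue: 718 × 1/4 = 179.5
  light-blue: 718 × 2/4 = 359
  white: 718 × 1/4 = 179.5
χ² = Σ (O − E)² / E
  dark-blue: (168 − 179.5)² / 179.5 = 0.7368
  light-blue: (372 − 359)² / 359 = 0.4708
  white: (178 − 179.5)² / 179.5 = 0.0125
χ² = 0.7368 + 0.4708 + 0.0125 = 1.2201 ≈ 1.220
Degrees of freedom = 3 − 1 = 2; critical value at α = 0.05 is 5.991.
Since 1.220 < 5.991, we fail to reject the null hypothesis — the data are consistent with the 1:2:1 ratio.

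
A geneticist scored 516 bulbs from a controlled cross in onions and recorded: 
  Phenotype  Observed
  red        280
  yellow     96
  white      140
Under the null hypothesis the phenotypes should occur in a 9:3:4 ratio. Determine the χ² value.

Total ratio parts = 16. Expected numbers out of 516:
  red: 516 × 9/16 = 290.25
  yellow: 516 × 3/16 = 96.75
  white: 516 × 4/16 = 129
χ² = Σ (O − E)² / E
  red: (280 − 290.25)² / 290.25 = 0.3620
  yellow: (96 − 96.75)² / 96.75 = 0.0058
  white: (140 − 129)² / 129 = 0.9380
χ² = 0.3620 + 0.0058 + 0.9380 = 1.3058 ≈ 1.306

1.306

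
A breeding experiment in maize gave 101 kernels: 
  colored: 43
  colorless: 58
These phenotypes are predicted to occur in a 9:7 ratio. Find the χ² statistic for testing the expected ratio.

7.676

Expected counts for N = 101 under a 9:7 ratio (total parts = 16):
  colored: 101 × 9/16 = 56.8125
  colorless: 101 × 7/16 = 44.1875
χ² = Σ (O − E)² / E
  colored: (43 − 56.8125)² / 56.8125 = 3.3582
  colorless: (58 − 44.1875)² / 44.1875 = 4.3176
χ² = 3.3582 + 4.3176 = 7.6758 ≈ 7.676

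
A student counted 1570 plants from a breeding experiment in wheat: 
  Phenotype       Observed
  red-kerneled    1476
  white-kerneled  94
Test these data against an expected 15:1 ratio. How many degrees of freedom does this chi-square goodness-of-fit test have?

A goodness-of-fit test with 2 phenotype classes has df = 2 − 1 = 1.

1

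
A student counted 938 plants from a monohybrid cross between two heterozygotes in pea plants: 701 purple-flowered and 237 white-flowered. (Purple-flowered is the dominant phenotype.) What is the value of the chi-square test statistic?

For a monohybrid cross between heterozygotes with complete dominance, the expected phenotypic ratio is 3:1.
Expected counts for N = 938 under a 3:1 ratio (total parts = 4):
  purple-flowered: 938 × 3/4 = 703.5
  white-flowered: 938 × 1/4 = 234.5
χ² = Σ (O − E)² / E
  purple-flowered: (701 − 703.5)² / 703.5 = 0.0089
  white-flowered: (237 − 234.5)² / 234.5 = 0.0267
χ² = 0.0089 + 0.0267 = 0.0356 ≈ 0.036

0.036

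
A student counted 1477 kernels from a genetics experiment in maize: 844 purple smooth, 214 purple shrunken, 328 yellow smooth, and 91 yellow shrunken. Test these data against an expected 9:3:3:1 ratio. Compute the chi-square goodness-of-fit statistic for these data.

23.946

Under the 9:3:3:1 hypothesis (Σ ratio = 16, N = 1477):
  purple smooth: 1477 × 9/16 = 830.8125
  purple shrunken: 1477 × 3/16 = 276.9375
  yellow smooth: 1477 × 3/16 = 276.9375
  yellow shrunken: 1477 × 1/16 = 92.3125
χ² = Σ (O − E)² / E
  purple smooth: (844 − 830.8125)² / 830.8125 = 0.2093
  purple shrunken: (214 − 276.9375)² / 276.9375 = 14.3033
  yellow smooth: (328 − 276.9375)² / 276.9375 = 9.4150
  yellow shrunken: (91 − 92.3125)² / 92.3125 = 0.0187
χ² = 0.2093 + 14.3033 + 9.4150 + 0.0187 = 23.9463 ≈ 23.946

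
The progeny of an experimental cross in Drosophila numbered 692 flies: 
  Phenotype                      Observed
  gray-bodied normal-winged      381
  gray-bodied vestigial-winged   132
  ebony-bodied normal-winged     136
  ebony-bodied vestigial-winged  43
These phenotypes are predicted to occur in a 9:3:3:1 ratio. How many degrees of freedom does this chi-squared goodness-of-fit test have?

A goodness-of-fit test with 4 phenotype classes has df = 4 − 1 = 3.

3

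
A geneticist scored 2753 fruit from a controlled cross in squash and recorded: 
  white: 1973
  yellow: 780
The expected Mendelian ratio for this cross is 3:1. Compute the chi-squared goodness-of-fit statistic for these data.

16.308

Expected counts for N = 2753 under a 3:1 ratio (total parts = 4):
  white: 2753 × 3/4 = 2064.75
  yellow: 2753 × 1/4 = 688.25
χ² = Σ (O − E)² / E
  white: (1973 − 2064.75)² / 2064.75 = 4.0770
  yellow: (780 − 688.25)² / 688.25 = 12.2311
χ² = 4.0770 + 12.2311 = 16.3081 ≈ 16.308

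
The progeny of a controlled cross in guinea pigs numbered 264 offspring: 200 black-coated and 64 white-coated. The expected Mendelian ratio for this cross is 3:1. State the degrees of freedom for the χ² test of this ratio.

1

A goodness-of-fit test with 2 phenotype classes has df = 2 − 1 = 1.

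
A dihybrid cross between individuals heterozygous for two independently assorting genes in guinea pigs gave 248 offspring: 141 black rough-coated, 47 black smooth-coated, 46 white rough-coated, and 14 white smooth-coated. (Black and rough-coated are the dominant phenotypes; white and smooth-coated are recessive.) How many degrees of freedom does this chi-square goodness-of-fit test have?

3

A dihybrid F₂ with independent assortment and complete dominance at both loci gives a 9:3:3:1 phenotypic ratio.
A goodness-of-fit test with 4 phenotype classes has df = 4 − 1 = 3.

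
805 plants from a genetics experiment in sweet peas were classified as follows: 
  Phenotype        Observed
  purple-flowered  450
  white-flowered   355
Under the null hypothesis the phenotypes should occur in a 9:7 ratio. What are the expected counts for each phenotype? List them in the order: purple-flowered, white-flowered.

Under the 9:7 hypothesis (Σ ratio = 16, N = 805):
  purple-flowered: 805 × 9/16 = 452.8125
  white-flowered: 805 × 7/16 = 352.1875

452.8125, 352.1875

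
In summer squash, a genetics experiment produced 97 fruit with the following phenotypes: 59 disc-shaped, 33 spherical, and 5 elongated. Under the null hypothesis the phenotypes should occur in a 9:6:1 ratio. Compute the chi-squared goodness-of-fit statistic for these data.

0.860

Under the 9:6:1 hypothesis (Σ ratio = 16, N = 97):
  disc-shaped: 97 × 9/16 = 54.5625
  spherical: 97 × 6/16 = 36.375
  elongated: 97 × 1/16 = 6.0625
χ² = Σ (O − E)² / E
  disc-shaped: (59 − 54.5625)² / 54.5625 = 0.3609
  spherical: (33 − 36.375)² / 36.375 = 0.3131
  elongated: (5 − 6.0625)² / 6.0625 = 0.1862
χ² = 0.3609 + 0.3131 + 0.1862 = 0.8602 ≈ 0.860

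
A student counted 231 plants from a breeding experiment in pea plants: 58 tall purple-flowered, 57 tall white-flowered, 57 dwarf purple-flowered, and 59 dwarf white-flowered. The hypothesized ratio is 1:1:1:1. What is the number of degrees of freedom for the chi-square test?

A goodness-of-fit test with 4 phenotype classes has df = 4 − 1 = 3.

3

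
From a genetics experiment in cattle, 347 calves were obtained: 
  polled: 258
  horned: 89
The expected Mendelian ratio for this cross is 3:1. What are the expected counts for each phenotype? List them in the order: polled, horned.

260.25, 86.75

Expected counts for N = 347 under a 3:1 ratio (total parts = 4):
  polled: 347 × 3/4 = 260.25
  horned: 347 × 1/4 = 86.75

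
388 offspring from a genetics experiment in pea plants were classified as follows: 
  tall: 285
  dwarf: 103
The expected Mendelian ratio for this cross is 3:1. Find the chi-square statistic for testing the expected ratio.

0.495

Expected counts for N = 388 under a 3:1 ratio (total parts = 4):
  tall: 388 × 3/4 = 291
  dwarf: 388 × 1/4 = 97
χ² = Σ (O − E)² / E
  tall: (285 − 291)² / 291 = 0.1237
  dwarf: (103 − 97)² / 97 = 0.3711
χ² = 0.1237 + 0.3711 = 0.4948 ≈ 0.495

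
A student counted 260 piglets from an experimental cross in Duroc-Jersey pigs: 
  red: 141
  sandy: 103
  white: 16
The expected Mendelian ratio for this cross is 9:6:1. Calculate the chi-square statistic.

0.503

Under the 9:6:1 hypothesis (Σ ratio = 16, N = 260):
  red: 260 × 9/16 = 146.25
  sandy: 260 × 6/16 = 97.5
  white: 260 × 1/16 = 16.25
χ² = Σ (O − E)² / E
  red: (141 − 146.25)² / 146.25 = 0.1885
  sandy: (103 − 97.5)² / 97.5 = 0.3103
  white: (16 − 16.25)² / 16.25 = 0.0038
χ² = 0.1885 + 0.3103 + 0.0038 = 0.5026 ≈ 0.503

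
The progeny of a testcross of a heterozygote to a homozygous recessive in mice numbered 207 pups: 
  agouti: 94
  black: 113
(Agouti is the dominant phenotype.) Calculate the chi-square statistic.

A testcross of a heterozygote (Aa × aa) gives a 1:1 phenotypic ratio.
Under the 1:1 hypothesis (Σ ratio = 2, N = 207):
  agouti: 207 × 1/2 = 103.5
  black: 207 × 1/2 = 103.5
χ² = Σ (O − E)² / E
  agouti: (94 − 103.5)² / 103.5 = 0.8720
  black: (113 − 103.5)² / 103.5 = 0.8720
χ² = 0.8720 + 0.8720 = 1.744

1.744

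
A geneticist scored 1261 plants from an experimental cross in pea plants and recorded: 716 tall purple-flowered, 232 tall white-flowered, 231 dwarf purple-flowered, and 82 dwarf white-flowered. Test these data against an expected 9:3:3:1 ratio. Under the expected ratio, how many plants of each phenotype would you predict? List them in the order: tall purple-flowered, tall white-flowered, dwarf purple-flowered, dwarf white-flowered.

The 9:3:3:1 ratio has 16 parts, so with N = 1261 the expected counts are:
  tall purple-flowered: 1261 × 9/16 = 709.3125
  tall white-flowered: 1261 × 3/16 = 236.4375
  dwarf purple-flowered: 1261 × 3/16 = 236.4375
  dwarf white-flowered: 1261 × 1/16 = 78.8125

709.3125, 236.4375, 236.4375, 78.8125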